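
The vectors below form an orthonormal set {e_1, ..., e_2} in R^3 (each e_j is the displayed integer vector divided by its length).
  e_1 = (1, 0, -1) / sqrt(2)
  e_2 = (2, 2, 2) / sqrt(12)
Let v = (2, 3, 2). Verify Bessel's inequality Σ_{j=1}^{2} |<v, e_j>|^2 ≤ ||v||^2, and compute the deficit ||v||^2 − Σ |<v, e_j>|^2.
Σ |<v, e_j>|^2 = 49/3; ||v||^2 = 17; deficit = 2/3

Write each e_j = u_j / sqrt(<u_j, u_j>) where u_j is the displayed integer vector. Then <v, e_j> = <v, u_j> / sqrt(<u_j, u_j>), so |<v, e_j>|^2 = <v, u_j>^2 / <u_j, u_j>.
Coefficients: <v, e_1> = 0/sqrt(2), <v, e_2> = 14/sqrt(12).
Square and sum: Σ |<v, e_j>|^2 = 49/3.
Compute ||v||^2 = v·v = 17.
Deficit = 17 − 49/3 = 2/3 ≥ 0, confirming Bessel's inequality. (The deficit equals ||v − Σ <v,e_j> e_j||^2, the squared distance from v to span{e_j}.)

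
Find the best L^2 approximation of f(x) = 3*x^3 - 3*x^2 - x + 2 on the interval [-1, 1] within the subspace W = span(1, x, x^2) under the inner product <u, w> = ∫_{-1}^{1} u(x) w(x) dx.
g(x) = -3*x^2 + 4*x/5 + 2

The best approximation g ∈ W is the orthogonal projection of f onto W. Writing g = a_0 + a_1 x + a_2 x^2, the coefficients solve the normal equations G · a = b where
  G_{ij} = <φ_i, φ_j> and b_i = <f, φ_i>, with φ_0 = 1, φ_1 = x, φ_2 = x^2.
G =
  [2, 0, 2/3]
  [0, 2/3, 0]
  [2/3, 0, 2/5],
b = (2, 8/15, 2/15).
Solving gives a_0 = 2, a_1 = 4/5, a_2 = -3, so
  g(x) = -3*x^2 + 4*x/5 + 2.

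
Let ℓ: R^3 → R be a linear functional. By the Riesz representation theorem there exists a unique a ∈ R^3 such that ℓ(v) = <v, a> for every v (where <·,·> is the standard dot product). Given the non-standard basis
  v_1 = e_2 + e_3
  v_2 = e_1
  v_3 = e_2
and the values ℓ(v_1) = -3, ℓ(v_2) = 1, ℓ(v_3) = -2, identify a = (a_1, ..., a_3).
a = (1, -2, -1)

Write a = (a_1, ..., a_3) in the standard basis. For each basis vector v_i, ℓ(v_i) = <v_i, a> is a linear equation in the a_j's. Collect the n equations into a matrix system V a = ℓ, where row i of V is v_i (expressed in the standard basis). Since V is invertible (lower-triangular with 1s on the diagonal, up to permutation), solve by back-substitution:
  V =
[[0, 1, 1],
 [1, 0, 0],
 [0, 1, 0]]
  V a = (-3, 1, -2)
Solving gives a = (1, -2, -1).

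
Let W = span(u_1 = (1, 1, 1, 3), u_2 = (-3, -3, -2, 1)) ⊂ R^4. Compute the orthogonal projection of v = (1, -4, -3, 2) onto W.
proj_W(v) = (-527/251, -527/251, -323/251, 459/251)

Set up U = [u_1 | ... | u_2] ∈ R^(4×2). The projector onto W = col(U) is P = U (U^T U)^(-1) U^T.
Compute U^T U =
  [12, -5]
  [-5, 23],
and U^T v = (0, 17).
Solve U^T U · c = U^T v for the coefficients: c = (85/251, 204/251). The projection is proj_W(v) = U c.
Check: (v - proj_W(v)) · u_1 = 0  (should be 0).
Check: (v - proj_W(v)) · u_2 = 0  (should be 0).
Result: proj_W(v) = (-527/251, -527/251, -323/251, 459/251).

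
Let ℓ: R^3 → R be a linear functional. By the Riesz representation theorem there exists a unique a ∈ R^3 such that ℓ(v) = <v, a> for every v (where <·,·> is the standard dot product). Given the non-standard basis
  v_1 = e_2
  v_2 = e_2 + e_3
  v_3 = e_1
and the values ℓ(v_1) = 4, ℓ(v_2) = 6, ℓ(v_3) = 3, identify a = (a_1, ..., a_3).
a = (3, 4, 2)

Write a = (a_1, ..., a_3) in the standard basis. For each basis vector v_i, ℓ(v_i) = <v_i, a> is a linear equation in the a_j's. Collect the n equations into a matrix system V a = ℓ, where row i of V is v_i (expressed in the standard basis). Since V is invertible (lower-triangular with 1s on the diagonal, up to permutation), solve by back-substitution:
  V =
[[0, 1, 0],
 [0, 1, 1],
 [1, 0, 0]]
  V a = (4, 6, 3)
Solving gives a = (3, 4, 2).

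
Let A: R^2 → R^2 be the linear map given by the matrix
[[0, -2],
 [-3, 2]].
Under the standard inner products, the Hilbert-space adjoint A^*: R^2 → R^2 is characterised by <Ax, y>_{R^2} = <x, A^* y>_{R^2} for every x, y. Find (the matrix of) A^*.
A^* = A^T =
[[0, -3],
 [-2, 2]]

For real matrices with standard dot products, the defining identity <Ax, y> = <x, A^* y> gives (Ax)^T y = x^T (A^*) y, i.e. x^T A^T y = x^T (A^*) y. Since this holds for all x, y, we must have A^* = A^T. Therefore
A^* =
[[0, -3],
 [-2, 2]].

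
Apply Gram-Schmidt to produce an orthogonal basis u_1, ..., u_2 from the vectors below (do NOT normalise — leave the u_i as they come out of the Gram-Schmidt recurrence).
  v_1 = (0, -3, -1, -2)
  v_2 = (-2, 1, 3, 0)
Orthogonal basis:
  u_1 = (0, -3, -1, -2)
  u_2 = (-2, -2/7, 18/7, -6/7)

Apply the Gram-Schmidt recurrence
  u_1 = v_1
  u_i = v_i − Σ_{j<i} ((v_i · u_j) / (u_j · u_j)) · u_j.

Step by step this gives:
  u_1 = (0, -3, -1, -2)
  u_2 = (-2, -2/7, 18/7, -6/7)

Orthogonality check:
  u_2 · u_1 = 0 (should be 0)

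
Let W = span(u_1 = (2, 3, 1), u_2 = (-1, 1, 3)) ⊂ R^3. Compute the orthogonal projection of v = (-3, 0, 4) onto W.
proj_W(v) = (-191/69, -14/69, 286/69)

Set up U = [u_1 | ... | u_2] ∈ R^(3×2). The projector onto W = col(U) is P = U (U^T U)^(-1) U^T.
Compute U^T U =
  [14, 4]
  [4, 11],
and U^T v = (-2, 15).
Solve U^T U · c = U^T v for the coefficients: c = (-41/69, 109/69). The projection is proj_W(v) = U c.
Check: (v - proj_W(v)) · u_1 = 0  (should be 0).
Check: (v - proj_W(v)) · u_2 = 0  (should be 0).
Result: proj_W(v) = (-191/69, -14/69, 286/69).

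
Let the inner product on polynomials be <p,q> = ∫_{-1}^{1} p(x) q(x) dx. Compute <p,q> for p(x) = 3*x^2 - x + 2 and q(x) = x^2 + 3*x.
<p,q> = 8/15

Expand the product: p(x)·q(x) = 3*x^4 + 8*x^3 - x^2 + 6*x.
∫_{-1}^{1} of each monomial x^k gives [2/(k+1) if k even, 0 if k odd]. Integrating term-by-term (or equivalently evaluating the antiderivative F(x) = 3*x^5/5 + 2*x^4 - x^3/3 + 3*x^2 at the endpoints):
  F(1) − F(−1) = 79/15 − (71/15) = 8/15.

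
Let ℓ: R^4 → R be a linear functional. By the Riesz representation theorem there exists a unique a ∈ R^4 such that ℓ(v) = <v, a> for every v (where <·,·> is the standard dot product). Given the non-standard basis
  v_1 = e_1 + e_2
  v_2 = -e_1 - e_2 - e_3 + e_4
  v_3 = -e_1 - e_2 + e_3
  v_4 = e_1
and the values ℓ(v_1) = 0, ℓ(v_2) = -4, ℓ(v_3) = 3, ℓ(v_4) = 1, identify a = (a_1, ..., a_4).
a = (1, -1, 3, -1)

Write a = (a_1, ..., a_4) in the standard basis. For each basis vector v_i, ℓ(v_i) = <v_i, a> is a linear equation in the a_j's. Collect the n equations into a matrix system V a = ℓ, where row i of V is v_i (expressed in the standard basis). Since V is invertible (lower-triangular with 1s on the diagonal, up to permutation), solve by back-substitution:
  V =
[[1, 1, 0, 0],
 [-1, -1, -1, 1],
 [-1, -1, 1, 0],
 [1, 0, 0, 0]]
  V a = (0, -4, 3, 1)
Solving gives a = (1, -1, 3, -1).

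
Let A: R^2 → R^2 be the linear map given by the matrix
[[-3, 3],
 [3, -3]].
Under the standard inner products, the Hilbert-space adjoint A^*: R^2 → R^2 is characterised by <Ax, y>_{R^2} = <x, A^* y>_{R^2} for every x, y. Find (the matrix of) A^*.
A^* = A^T =
[[-3, 3],
 [3, -3]]

For real matrices with standard dot products, the defining identity <Ax, y> = <x, A^* y> gives (Ax)^T y = x^T (A^*) y, i.e. x^T A^T y = x^T (A^*) y. Since this holds for all x, y, we must have A^* = A^T. Therefore
A^* =
[[-3, 3],
 [3, -3]].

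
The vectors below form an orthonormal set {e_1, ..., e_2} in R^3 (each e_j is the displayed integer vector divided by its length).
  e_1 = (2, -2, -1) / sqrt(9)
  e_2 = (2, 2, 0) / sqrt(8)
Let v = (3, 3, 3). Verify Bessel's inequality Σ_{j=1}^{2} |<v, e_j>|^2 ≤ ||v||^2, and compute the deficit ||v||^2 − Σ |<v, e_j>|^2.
Σ |<v, e_j>|^2 = 19; ||v||^2 = 27; deficit = 8

Write each e_j = u_j / sqrt(<u_j, u_j>) where u_j is the displayed integer vector. Then <v, e_j> = <v, u_j> / sqrt(<u_j, u_j>), so |<v, e_j>|^2 = <v, u_j>^2 / <u_j, u_j>.
Coefficients: <v, e_1> = -3/sqrt(9), <v, e_2> = 12/sqrt(8).
Square and sum: Σ |<v, e_j>|^2 = 19.
Compute ||v||^2 = v·v = 27.
Deficit = 27 − 19 = 8 ≥ 0, confirming Bessel's inequality. (The deficit equals ||v − Σ <v,e_j> e_j||^2, the squared distance from v to span{e_j}.)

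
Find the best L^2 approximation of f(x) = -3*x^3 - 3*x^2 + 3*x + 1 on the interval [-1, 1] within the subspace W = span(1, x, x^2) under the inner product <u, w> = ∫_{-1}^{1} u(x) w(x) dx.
g(x) = -3*x^2 + 6*x/5 + 1

The best approximation g ∈ W is the orthogonal projection of f onto W. Writing g = a_0 + a_1 x + a_2 x^2, the coefficients solve the normal equations G · a = b where
  G_{ij} = <φ_i, φ_j> and b_i = <f, φ_i>, with φ_0 = 1, φ_1 = x, φ_2 = x^2.
G =
  [2, 0, 2/3]
  [0, 2/3, 0]
  [2/3, 0, 2/5],
b = (0, 4/5, -8/15).
Solving gives a_0 = 1, a_1 = 6/5, a_2 = -3, so
  g(x) = -3*x^2 + 6*x/5 + 1.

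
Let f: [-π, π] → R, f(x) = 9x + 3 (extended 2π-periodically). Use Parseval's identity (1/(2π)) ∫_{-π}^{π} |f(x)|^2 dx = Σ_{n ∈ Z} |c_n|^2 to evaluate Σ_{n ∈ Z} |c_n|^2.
Σ |c_n|^2 = 27π^2 + 9

Expand and integrate term by term over [-π, π]:
  ∫ (9x)^2 dx = 81·(2π^3/3); ∫ 2·9·(3)·x dx = 0 (odd integrand); ∫ 3^2 dx = 9·2π.
So (1/(2π)) ∫_{-π}^{π} (9x + 3)^2 dx = 81π^2/3 + 9 = 27π^2 + 9.
Parseval ⇒ Σ |c_n|^2 = 27π^2 + 9.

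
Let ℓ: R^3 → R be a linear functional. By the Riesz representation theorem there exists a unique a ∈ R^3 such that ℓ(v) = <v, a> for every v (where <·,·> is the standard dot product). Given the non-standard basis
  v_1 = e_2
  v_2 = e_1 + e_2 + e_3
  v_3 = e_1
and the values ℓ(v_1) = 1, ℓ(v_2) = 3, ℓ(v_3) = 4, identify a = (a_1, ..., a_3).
a = (4, 1, -2)

Write a = (a_1, ..., a_3) in the standard basis. For each basis vector v_i, ℓ(v_i) = <v_i, a> is a linear equation in the a_j's. Collect the n equations into a matrix system V a = ℓ, where row i of V is v_i (expressed in the standard basis). Since V is invertible (lower-triangular with 1s on the diagonal, up to permutation), solve by back-substitution:
  V =
[[0, 1, 0],
 [1, 1, 1],
 [1, 0, 0]]
  V a = (1, 3, 4)
Solving gives a = (4, 1, -2).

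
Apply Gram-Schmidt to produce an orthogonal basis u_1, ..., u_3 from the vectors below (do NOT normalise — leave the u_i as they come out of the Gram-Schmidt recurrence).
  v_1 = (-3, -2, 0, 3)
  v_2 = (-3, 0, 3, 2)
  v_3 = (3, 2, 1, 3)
Orthogonal basis:
  u_1 = (-3, -2, 0, 3)
  u_2 = (-21/22, 15/11, 3, -1/22)
  u_3 = (99/37, 342/259, 79/259, 921/259)

Apply the Gram-Schmidt recurrence
  u_1 = v_1
  u_i = v_i − Σ_{j<i} ((v_i · u_j) / (u_j · u_j)) · u_j.

Step by step this gives:
  u_1 = (-3, -2, 0, 3)
  u_2 = (-21/22, 15/11, 3, -1/22)
  u_3 = (99/37, 342/259, 79/259, 921/259)

Orthogonality check:
  u_2 · u_1 = 0 (should be 0)
  u_3 · u_1 = 0 (should be 0)
  u_3 · u_2 = 0 (should be 0)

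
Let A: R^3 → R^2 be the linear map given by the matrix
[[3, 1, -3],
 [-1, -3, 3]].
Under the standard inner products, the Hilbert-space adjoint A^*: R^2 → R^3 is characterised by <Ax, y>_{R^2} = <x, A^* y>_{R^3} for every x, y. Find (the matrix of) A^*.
A^* = A^T =
[[3, -1],
 [1, -3],
 [-3, 3]]

For real matrices with standard dot products, the defining identity <Ax, y> = <x, A^* y> gives (Ax)^T y = x^T (A^*) y, i.e. x^T A^T y = x^T (A^*) y. Since this holds for all x, y, we must have A^* = A^T. Therefore
A^* =
[[3, -1],
 [1, -3],
 [-3, 3]].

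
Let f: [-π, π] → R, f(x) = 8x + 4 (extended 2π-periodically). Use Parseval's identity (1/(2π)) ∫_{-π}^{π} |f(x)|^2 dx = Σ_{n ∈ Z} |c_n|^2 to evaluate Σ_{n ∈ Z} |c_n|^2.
Σ |c_n|^2 = 64π^2/3 + 16

Expand and integrate term by term over [-π, π]:
  ∫ (8x)^2 dx = 64·(2π^3/3); ∫ 2·8·(4)·x dx = 0 (odd integrand); ∫ 4^2 dx = 16·2π.
So (1/(2π)) ∫_{-π}^{π} (8x + 4)^2 dx = 64π^2/3 + 16 = 64π^2/3 + 16.
Parseval ⇒ Σ |c_n|^2 = 64π^2/3 + 16.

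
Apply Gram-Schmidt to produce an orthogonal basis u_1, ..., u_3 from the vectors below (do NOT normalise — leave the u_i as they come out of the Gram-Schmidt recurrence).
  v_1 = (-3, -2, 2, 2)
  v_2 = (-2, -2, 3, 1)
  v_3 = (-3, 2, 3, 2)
Orthogonal basis:
  u_1 = (-3, -2, 2, 2)
  u_2 = (4/7, -2/7, 9/7, -5/7)
  u_3 = (-8/9, 31/9, 3/2, 11/18)

Apply the Gram-Schmidt recurrence
  u_1 = v_1
  u_i = v_i − Σ_{j<i} ((v_i · u_j) / (u_j · u_j)) · u_j.

Step by step this gives:
  u_1 = (-3, -2, 2, 2)
  u_2 = (4/7, -2/7, 9/7, -5/7)
  u_3 = (-8/9, 31/9, 3/2, 11/18)

Orthogonality check:
  u_2 · u_1 = 0 (should be 0)
  u_3 · u_1 = 0 (should be 0)
  u_3 · u_2 = 0 (should be 0)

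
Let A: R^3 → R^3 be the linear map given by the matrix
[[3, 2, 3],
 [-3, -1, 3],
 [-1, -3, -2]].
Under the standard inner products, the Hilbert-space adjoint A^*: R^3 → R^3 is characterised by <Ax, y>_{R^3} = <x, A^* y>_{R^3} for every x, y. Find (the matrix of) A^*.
A^* = A^T =
[[3, -3, -1],
 [2, -1, -3],
 [3, 3, -2]]

For real matrices with standard dot products, the defining identity <Ax, y> = <x, A^* y> gives (Ax)^T y = x^T (A^*) y, i.e. x^T A^T y = x^T (A^*) y. Since this holds for all x, y, we must have A^* = A^T. Therefore
A^* =
[[3, -3, -1],
 [2, -1, -3],
 [3, 3, -2]].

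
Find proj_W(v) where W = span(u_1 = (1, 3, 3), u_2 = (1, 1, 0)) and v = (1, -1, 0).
proj_W(v) = (2/11, -2/11, -6/11)

Set up U = [u_1 | ... | u_2] ∈ R^(3×2). The projector onto W = col(U) is P = U (U^T U)^(-1) U^T.
Compute U^T U =
  [19, 4]
  [4, 2],
and U^T v = (-2, 0).
Solve U^T U · c = U^T v for the coefficients: c = (-2/11, 4/11). The projection is proj_W(v) = U c.
Check: (v - proj_W(v)) · u_1 = 0  (should be 0).
Check: (v - proj_W(v)) · u_2 = 0  (should be 0).
Result: proj_W(v) = (2/11, -2/11, -6/11).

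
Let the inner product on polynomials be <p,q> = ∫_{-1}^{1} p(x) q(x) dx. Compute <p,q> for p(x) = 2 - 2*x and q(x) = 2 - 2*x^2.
<p,q> = 16/3

Expand the product: p(x)·q(x) = 4*x^3 - 4*x^2 - 4*x + 4.
∫_{-1}^{1} of each monomial x^k gives [2/(k+1) if k even, 0 if k odd]. Integrating term-by-term (or equivalently evaluating the antiderivative F(x) = x^4 - 4*x^3/3 - 2*x^2 + 4*x at the endpoints):
  F(1) − F(−1) = 5/3 − (-11/3) = 16/3.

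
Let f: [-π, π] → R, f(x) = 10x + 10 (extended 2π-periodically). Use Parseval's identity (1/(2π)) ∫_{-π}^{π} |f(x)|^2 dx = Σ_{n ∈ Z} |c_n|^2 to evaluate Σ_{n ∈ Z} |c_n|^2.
Σ |c_n|^2 = 100π^2/3 + 100

Expand and integrate term by term over [-π, π]:
  ∫ (10x)^2 dx = 100·(2π^3/3); ∫ 2·10·(10)·x dx = 0 (odd integrand); ∫ 10^2 dx = 100·2π.
So (1/(2π)) ∫_{-π}^{π} (10x + 10)^2 dx = 100π^2/3 + 100 = 100π^2/3 + 100.
Parseval ⇒ Σ |c_n|^2 = 100π^2/3 + 100.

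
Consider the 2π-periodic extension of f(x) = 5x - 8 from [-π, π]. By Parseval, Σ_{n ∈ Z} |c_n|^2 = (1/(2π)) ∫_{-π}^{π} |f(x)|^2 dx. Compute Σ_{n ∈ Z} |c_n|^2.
Σ |c_n|^2 = 25π^2/3 + 64

Expand and integrate term by term over [-π, π]:
  ∫ (5x)^2 dx = 25·(2π^3/3); ∫ 2·5·(-8)·x dx = 0 (odd integrand); ∫ (-8)^2 dx = 64·2π.
So (1/(2π)) ∫_{-π}^{π} (5x - 8)^2 dx = 25π^2/3 + 64 = 25π^2/3 + 64.
Parseval ⇒ Σ |c_n|^2 = 25π^2/3 + 64.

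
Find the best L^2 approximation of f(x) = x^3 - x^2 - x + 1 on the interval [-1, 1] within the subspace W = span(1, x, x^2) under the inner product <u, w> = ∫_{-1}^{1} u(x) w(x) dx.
g(x) = -x^2 - 2*x/5 + 1

The best approximation g ∈ W is the orthogonal projection of f onto W. Writing g = a_0 + a_1 x + a_2 x^2, the coefficients solve the normal equations G · a = b where
  G_{ij} = <φ_i, φ_j> and b_i = <f, φ_i>, with φ_0 = 1, φ_1 = x, φ_2 = x^2.
G =
  [2, 0, 2/3]
  [0, 2/3, 0]
  [2/3, 0, 2/5],
b = (4/3, -4/15, 4/15).
Solving gives a_0 = 1, a_1 = -2/5, a_2 = -1, so
  g(x) = -x^2 - 2*x/5 + 1.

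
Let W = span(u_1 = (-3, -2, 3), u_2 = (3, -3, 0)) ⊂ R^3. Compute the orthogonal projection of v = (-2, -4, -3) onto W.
proj_W(v) = (13/43, -73/43, 36/43)

Set up U = [u_1 | ... | u_2] ∈ R^(3×2). The projector onto W = col(U) is P = U (U^T U)^(-1) U^T.
Compute U^T U =
  [22, -3]
  [-3, 18],
and U^T v = (5, 6).
Solve U^T U · c = U^T v for the coefficients: c = (12/43, 49/129). The projection is proj_W(v) = U c.
Check: (v - proj_W(v)) · u_1 = 0  (should be 0).
Check: (v - proj_W(v)) · u_2 = 0  (should be 0).
Result: proj_W(v) = (13/43, -73/43, 36/43).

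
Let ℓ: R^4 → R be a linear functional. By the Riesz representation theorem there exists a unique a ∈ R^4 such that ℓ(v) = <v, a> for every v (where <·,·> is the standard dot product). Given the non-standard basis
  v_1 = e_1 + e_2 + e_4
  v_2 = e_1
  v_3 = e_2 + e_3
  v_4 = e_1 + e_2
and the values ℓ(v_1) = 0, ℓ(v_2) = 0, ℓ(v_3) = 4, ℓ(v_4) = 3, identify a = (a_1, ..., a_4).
a = (0, 3, 1, -3)

Write a = (a_1, ..., a_4) in the standard basis. For each basis vector v_i, ℓ(v_i) = <v_i, a> is a linear equation in the a_j's. Collect the n equations into a matrix system V a = ℓ, where row i of V is v_i (expressed in the standard basis). Since V is invertible (lower-triangular with 1s on the diagonal, up to permutation), solve by back-substitution:
  V =
[[1, 1, 0, 1],
 [1, 0, 0, 0],
 [0, 1, 1, 0],
 [1, 1, 0, 0]]
  V a = (0, 0, 4, 3)
Solving gives a = (0, 3, 1, -3).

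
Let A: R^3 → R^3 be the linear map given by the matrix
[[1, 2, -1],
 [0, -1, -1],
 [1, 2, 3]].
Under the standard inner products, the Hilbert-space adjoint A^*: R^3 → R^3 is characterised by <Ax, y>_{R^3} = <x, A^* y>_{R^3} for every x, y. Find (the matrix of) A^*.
A^* = A^T =
[[1, 0, 1],
 [2, -1, 2],
 [-1, -1, 3]]

For real matrices with standard dot products, the defining identity <Ax, y> = <x, A^* y> gives (Ax)^T y = x^T (A^*) y, i.e. x^T A^T y = x^T (A^*) y. Since this holds for all x, y, we must have A^* = A^T. Therefore
A^* =
[[1, 0, 1],
 [2, -1, 2],
 [-1, -1, 3]].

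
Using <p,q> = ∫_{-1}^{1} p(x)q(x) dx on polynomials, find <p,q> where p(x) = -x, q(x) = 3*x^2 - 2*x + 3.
<p,q> = 4/3

Expand the product: p(x)·q(x) = -3*x^3 + 2*x^2 - 3*x.
∫_{-1}^{1} of each monomial x^k gives [2/(k+1) if k even, 0 if k odd]. Integrating term-by-term (or equivalently evaluating the antiderivative F(x) = -3*x^4/4 + 2*x^3/3 - 3*x^2/2 at the endpoints):
  F(1) − F(−1) = -19/12 − (-35/12) = 4/3.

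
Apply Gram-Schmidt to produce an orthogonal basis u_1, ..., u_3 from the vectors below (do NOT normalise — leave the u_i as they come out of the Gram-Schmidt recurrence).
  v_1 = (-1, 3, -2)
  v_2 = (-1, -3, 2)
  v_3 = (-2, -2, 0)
Orthogonal basis:
  u_1 = (-1, 3, -2)
  u_2 = (-13/7, -3/7, 2/7)
  u_3 = (0, -8/13, -12/13)

Apply the Gram-Schmidt recurrence
  u_1 = v_1
  u_i = v_i − Σ_{j<i} ((v_i · u_j) / (u_j · u_j)) · u_j.

Step by step this gives:
  u_1 = (-1, 3, -2)
  u_2 = (-13/7, -3/7, 2/7)
  u_3 = (0, -8/13, -12/13)

Orthogonality check:
  u_2 · u_1 = 0 (should be 0)
  u_3 · u_1 = 0 (should be 0)
  u_3 · u_2 = 0 (should be 0)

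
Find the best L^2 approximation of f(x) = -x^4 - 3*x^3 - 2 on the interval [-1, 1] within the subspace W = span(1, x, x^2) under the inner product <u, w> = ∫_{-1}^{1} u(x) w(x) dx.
g(x) = -6*x^2/7 - 9*x/5 - 67/35

The best approximation g ∈ W is the orthogonal projection of f onto W. Writing g = a_0 + a_1 x + a_2 x^2, the coefficients solve the normal equations G · a = b where
  G_{ij} = <φ_i, φ_j> and b_i = <f, φ_i>, with φ_0 = 1, φ_1 = x, φ_2 = x^2.
G =
  [2, 0, 2/3]
  [0, 2/3, 0]
  [2/3, 0, 2/5],
b = (-22/5, -6/5, -34/21).
Solving gives a_0 = -67/35, a_1 = -9/5, a_2 = -6/7, so
  g(x) = -6*x^2/7 - 9*x/5 - 67/35.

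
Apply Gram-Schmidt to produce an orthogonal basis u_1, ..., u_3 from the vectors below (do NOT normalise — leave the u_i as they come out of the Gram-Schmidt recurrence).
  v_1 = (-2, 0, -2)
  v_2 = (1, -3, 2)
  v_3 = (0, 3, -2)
Orthogonal basis:
  u_1 = (-2, 0, -2)
  u_2 = (-1/2, -3, 1/2)
  u_3 = (9/19, -3/19, -9/19)

Apply the Gram-Schmidt recurrence
  u_1 = v_1
  u_i = v_i − Σ_{j<i} ((v_i · u_j) / (u_j · u_j)) · u_j.

Step by step this gives:
  u_1 = (-2, 0, -2)
  u_2 = (-1/2, -3, 1/2)
  u_3 = (9/19, -3/19, -9/19)

Orthogonality check:
  u_2 · u_1 = 0 (should be 0)
  u_3 · u_1 = 0 (should be 0)
  u_3 · u_2 = 0 (should be 0)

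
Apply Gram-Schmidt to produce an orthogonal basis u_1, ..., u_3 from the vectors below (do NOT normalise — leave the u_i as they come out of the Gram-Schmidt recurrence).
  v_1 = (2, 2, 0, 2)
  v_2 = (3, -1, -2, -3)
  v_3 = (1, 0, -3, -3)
Orthogonal basis:
  u_1 = (2, 2, 0, 2)
  u_2 = (10/3, -2/3, -2, -8/3)
  u_3 = (-15/17, 20/17, -25/17, -5/17)

Apply the Gram-Schmidt recurrence
  u_1 = v_1
  u_i = v_i − Σ_{j<i} ((v_i · u_j) / (u_j · u_j)) · u_j.

Step by step this gives:
  u_1 = (2, 2, 0, 2)
  u_2 = (10/3, -2/3, -2, -8/3)
  u_3 = (-15/17, 20/17, -25/17, -5/17)

Orthogonality check:
  u_2 · u_1 = 0 (should be 0)
  u_3 · u_1 = 0 (should be 0)
  u_3 · u_2 = 0 (should be 0)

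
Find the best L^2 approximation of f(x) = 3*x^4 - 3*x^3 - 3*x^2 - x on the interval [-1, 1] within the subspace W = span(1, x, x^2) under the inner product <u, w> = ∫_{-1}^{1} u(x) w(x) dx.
g(x) = -3*x^2/7 - 14*x/5 - 9/35

The best approximation g ∈ W is the orthogonal projection of f onto W. Writing g = a_0 + a_1 x + a_2 x^2, the coefficients solve the normal equations G · a = b where
  G_{ij} = <φ_i, φ_j> and b_i = <f, φ_i>, with φ_0 = 1, φ_1 = x, φ_2 = x^2.
G =
  [2, 0, 2/3]
  [0, 2/3, 0]
  [2/3, 0, 2/5],
b = (-4/5, -28/15, -12/35).
Solving gives a_0 = -9/35, a_1 = -14/5, a_2 = -3/7, so
  g(x) = -3*x^2/7 - 14*x/5 - 9/35.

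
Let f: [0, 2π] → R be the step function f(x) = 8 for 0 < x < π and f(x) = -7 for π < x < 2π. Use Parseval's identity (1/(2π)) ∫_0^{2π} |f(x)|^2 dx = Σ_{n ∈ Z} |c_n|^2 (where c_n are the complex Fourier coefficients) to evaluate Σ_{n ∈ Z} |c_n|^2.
Σ |c_n|^2 = 113/2

Parseval equates the L^2 energy of f (normalised by 1/(2π)) with the ℓ^2 sum of its Fourier coefficients: (1/(2π)) ∫_0^{2π} |f|^2 = Σ |c_n|^2.
Compute the left side: (1/(2π)) [∫_0^π 8^2 dx + ∫_π^{2π} (-7)^2 dx] = (1/(2π)) · (64π + 49π) = (64 + 49)/2 = 113/2.
So Σ_{n ∈ Z} |c_n|^2 = 113/2.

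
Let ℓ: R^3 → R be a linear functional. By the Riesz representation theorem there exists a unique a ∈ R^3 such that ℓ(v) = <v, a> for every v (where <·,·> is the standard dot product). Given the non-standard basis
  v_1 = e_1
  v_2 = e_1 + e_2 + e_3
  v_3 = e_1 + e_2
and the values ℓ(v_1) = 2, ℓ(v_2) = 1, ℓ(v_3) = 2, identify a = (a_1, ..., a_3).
a = (2, 0, -1)

Write a = (a_1, ..., a_3) in the standard basis. For each basis vector v_i, ℓ(v_i) = <v_i, a> is a linear equation in the a_j's. Collect the n equations into a matrix system V a = ℓ, where row i of V is v_i (expressed in the standard basis). Since V is invertible (lower-triangular with 1s on the diagonal, up to permutation), solve by back-substitution:
  V =
[[1, 0, 0],
 [1, 1, 1],
 [1, 1, 0]]
  V a = (2, 1, 2)
Solving gives a = (2, 0, -1).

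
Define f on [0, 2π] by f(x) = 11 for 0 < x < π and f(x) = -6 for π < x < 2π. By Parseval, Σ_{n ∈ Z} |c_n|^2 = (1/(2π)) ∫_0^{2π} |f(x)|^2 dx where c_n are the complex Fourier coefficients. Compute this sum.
Σ |c_n|^2 = 157/2

Parseval equates the L^2 energy of f (normalised by 1/(2π)) with the ℓ^2 sum of its Fourier coefficients: (1/(2π)) ∫_0^{2π} |f|^2 = Σ |c_n|^2.
Compute the left side: (1/(2π)) [∫_0^π 11^2 dx + ∫_π^{2π} (-6)^2 dx] = (1/(2π)) · (121π + 36π) = (121 + 36)/2 = 157/2.
So Σ_{n ∈ Z} |c_n|^2 = 157/2.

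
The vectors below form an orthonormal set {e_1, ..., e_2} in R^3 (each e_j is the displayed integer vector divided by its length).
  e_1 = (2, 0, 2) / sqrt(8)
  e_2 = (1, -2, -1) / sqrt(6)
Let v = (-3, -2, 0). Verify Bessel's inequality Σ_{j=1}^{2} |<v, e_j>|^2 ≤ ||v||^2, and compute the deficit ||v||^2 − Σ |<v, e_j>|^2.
Σ |<v, e_j>|^2 = 14/3; ||v||^2 = 13; deficit = 25/3

Write each e_j = u_j / sqrt(<u_j, u_j>) where u_j is the displayed integer vector. Then <v, e_j> = <v, u_j> / sqrt(<u_j, u_j>), so |<v, e_j>|^2 = <v, u_j>^2 / <u_j, u_j>.
Coefficients: <v, e_1> = -6/sqrt(8), <v, e_2> = 1/sqrt(6).
Square and sum: Σ |<v, e_j>|^2 = 14/3.
Compute ||v||^2 = v·v = 13.
Deficit = 13 − 14/3 = 25/3 ≥ 0, confirming Bessel's inequality. (The deficit equals ||v − Σ <v,e_j> e_j||^2, the squared distance from v to span{e_j}.)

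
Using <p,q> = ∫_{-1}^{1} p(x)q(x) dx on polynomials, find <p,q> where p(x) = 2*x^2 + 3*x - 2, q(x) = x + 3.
<p,q> = -6

Expand the product: p(x)·q(x) = 2*x^3 + 9*x^2 + 7*x - 6.
∫_{-1}^{1} of each monomial x^k gives [2/(k+1) if k even, 0 if k odd]. Integrating term-by-term (or equivalently evaluating the antiderivative F(x) = x^4/2 + 3*x^3 + 7*x^2/2 - 6*x at the endpoints):
  F(1) − F(−1) = 1 − (7) = -6.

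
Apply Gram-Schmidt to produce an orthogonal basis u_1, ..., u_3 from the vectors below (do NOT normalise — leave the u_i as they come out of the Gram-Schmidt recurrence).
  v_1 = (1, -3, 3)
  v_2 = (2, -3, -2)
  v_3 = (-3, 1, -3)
Orthogonal basis:
  u_1 = (1, -3, 3)
  u_2 = (33/19, -42/19, -53/19)
  u_3 = (-345/149, -184/149, -69/149)

Apply the Gram-Schmidt recurrence
  u_1 = v_1
  u_i = v_i − Σ_{j<i} ((v_i · u_j) / (u_j · u_j)) · u_j.

Step by step this gives:
  u_1 = (1, -3, 3)
  u_2 = (33/19, -42/19, -53/19)
  u_3 = (-345/149, -184/149, -69/149)

Orthogonality check:
  u_2 · u_1 = 0 (should be 0)
  u_3 · u_1 = 0 (should be 0)
  u_3 · u_2 = 0 (should be 0)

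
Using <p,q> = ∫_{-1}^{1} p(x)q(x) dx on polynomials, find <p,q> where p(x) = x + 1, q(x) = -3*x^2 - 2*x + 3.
<p,q> = 8/3

Expand the product: p(x)·q(x) = -3*x^3 - 5*x^2 + x + 3.
∫_{-1}^{1} of each monomial x^k gives [2/(k+1) if k even, 0 if k odd]. Integrating term-by-term (or equivalently evaluating the antiderivative F(x) = -3*x^4/4 - 5*x^3/3 + x^2/2 + 3*x at the endpoints):
  F(1) − F(−1) = 13/12 − (-19/12) = 8/3.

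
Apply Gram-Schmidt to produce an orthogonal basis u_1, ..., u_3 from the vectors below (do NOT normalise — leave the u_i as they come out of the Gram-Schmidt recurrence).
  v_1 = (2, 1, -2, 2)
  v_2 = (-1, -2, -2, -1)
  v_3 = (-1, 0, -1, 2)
Orthogonal basis:
  u_1 = (2, 1, -2, 2)
  u_2 = (-9/13, -24/13, -30/13, -9/13)
  u_3 = (-3/2, 0, 0, 3/2)

Apply the Gram-Schmidt recurrence
  u_1 = v_1
  u_i = v_i − Σ_{j<i} ((v_i · u_j) / (u_j · u_j)) · u_j.

Step by step this gives:
  u_1 = (2, 1, -2, 2)
  u_2 = (-9/13, -24/13, -30/13, -9/13)
  u_3 = (-3/2, 0, 0, 3/2)

Orthogonality check:
  u_2 · u_1 = 0 (should be 0)
  u_3 · u_1 = 0 (should be 0)
  u_3 · u_2 = 0 (should be 0)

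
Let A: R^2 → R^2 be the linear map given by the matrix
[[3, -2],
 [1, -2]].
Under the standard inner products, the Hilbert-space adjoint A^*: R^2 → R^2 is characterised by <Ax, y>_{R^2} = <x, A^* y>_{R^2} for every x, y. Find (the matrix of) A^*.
A^* = A^T =
[[3, 1],
 [-2, -2]]

For real matrices with standard dot products, the defining identity <Ax, y> = <x, A^* y> gives (Ax)^T y = x^T (A^*) y, i.e. x^T A^T y = x^T (A^*) y. Since this holds for all x, y, we must have A^* = A^T. Therefore
A^* =
[[3, 1],
 [-2, -2]].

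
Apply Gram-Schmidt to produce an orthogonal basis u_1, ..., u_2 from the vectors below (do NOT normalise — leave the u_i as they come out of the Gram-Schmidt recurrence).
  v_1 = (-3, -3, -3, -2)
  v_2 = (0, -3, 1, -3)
Orthogonal basis:
  u_1 = (-3, -3, -3, -2)
  u_2 = (36/31, -57/31, 67/31, -69/31)

Apply the Gram-Schmidt recurrence
  u_1 = v_1
  u_i = v_i − Σ_{j<i} ((v_i · u_j) / (u_j · u_j)) · u_j.

Step by step this gives:
  u_1 = (-3, -3, -3, -2)
  u_2 = (36/31, -57/31, 67/31, -69/31)

Orthogonality check:
  u_2 · u_1 = 0 (should be 0)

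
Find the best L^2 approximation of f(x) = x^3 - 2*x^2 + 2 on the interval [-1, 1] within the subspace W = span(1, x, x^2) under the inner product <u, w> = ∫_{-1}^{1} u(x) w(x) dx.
g(x) = -2*x^2 + 3*x/5 + 2

The best approximation g ∈ W is the orthogonal projection of f onto W. Writing g = a_0 + a_1 x + a_2 x^2, the coefficients solve the normal equations G · a = b where
  G_{ij} = <φ_i, φ_j> and b_i = <f, φ_i>, with φ_0 = 1, φ_1 = x, φ_2 = x^2.
G =
  [2, 0, 2/3]
  [0, 2/3, 0]
  [2/3, 0, 2/5],
b = (8/3, 2/5, 8/15).
Solving gives a_0 = 2, a_1 = 3/5, a_2 = -2, so
  g(x) = -2*x^2 + 3*x/5 + 2.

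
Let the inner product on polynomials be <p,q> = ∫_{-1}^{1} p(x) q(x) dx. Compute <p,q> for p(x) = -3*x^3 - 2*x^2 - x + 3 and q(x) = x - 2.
<p,q> = -56/5

Expand the product: p(x)·q(x) = -3*x^4 + 4*x^3 + 3*x^2 + 5*x - 6.
∫_{-1}^{1} of each monomial x^k gives [2/(k+1) if k even, 0 if k odd]. Integrating term-by-term (or equivalently evaluating the antiderivative F(x) = -3*x^5/5 + x^4 + x^3 + 5*x^2/2 - 6*x at the endpoints):
  F(1) − F(−1) = -21/10 − (91/10) = -56/5.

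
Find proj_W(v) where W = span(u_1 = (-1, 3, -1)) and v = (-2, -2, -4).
proj_W(v) = (0, 0, 0)

Set up U = [u_1 | ... | u_1] ∈ R^(3×1). The projector onto W = col(U) is P = U (U^T U)^(-1) U^T.
Compute U^T U =
  [11],
and U^T v = (0).
Solve U^T U · c = U^T v for the coefficients: c = (0). The projection is proj_W(v) = U c.
Check: (v - proj_W(v)) · u_1 = 0  (should be 0).
Result: proj_W(v) = (0, 0, 0).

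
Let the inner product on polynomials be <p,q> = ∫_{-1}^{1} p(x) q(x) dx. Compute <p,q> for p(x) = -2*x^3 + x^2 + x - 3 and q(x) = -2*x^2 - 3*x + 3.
<p,q> = -62/5

Expand the product: p(x)·q(x) = 4*x^5 + 4*x^4 - 11*x^3 + 6*x^2 + 12*x - 9.
∫_{-1}^{1} of each monomial x^k gives [2/(k+1) if k even, 0 if k odd]. Integrating term-by-term (or equivalently evaluating the antiderivative F(x) = 2*x^6/3 + 4*x^5/5 - 11*x^4/4 + 2*x^3 + 6*x^2 - 9*x at the endpoints):
  F(1) − F(−1) = -137/60 − (607/60) = -62/5.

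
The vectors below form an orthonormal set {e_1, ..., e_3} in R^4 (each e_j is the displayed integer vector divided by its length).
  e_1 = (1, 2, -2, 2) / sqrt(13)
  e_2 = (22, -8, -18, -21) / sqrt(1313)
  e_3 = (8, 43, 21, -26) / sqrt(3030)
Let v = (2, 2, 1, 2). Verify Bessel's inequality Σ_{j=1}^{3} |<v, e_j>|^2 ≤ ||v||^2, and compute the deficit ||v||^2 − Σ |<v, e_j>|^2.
Σ |<v, e_j>|^2 = 221/30; ||v||^2 = 13; deficit = 169/30

Write each e_j = u_j / sqrt(<u_j, u_j>) where u_j is the displayed integer vector. Then <v, e_j> = <v, u_j> / sqrt(<u_j, u_j>), so |<v, e_j>|^2 = <v, u_j>^2 / <u_j, u_j>.
Coefficients: <v, e_1> = 8/sqrt(13), <v, e_2> = -32/sqrt(1313), <v, e_3> = 71/sqrt(3030).
Square and sum: Σ |<v, e_j>|^2 = 221/30.
Compute ||v||^2 = v·v = 13.
Deficit = 13 − 221/30 = 169/30 ≥ 0, confirming Bessel's inequality. (The deficit equals ||v − Σ <v,e_j> e_j||^2, the squared distance from v to span{e_j}.)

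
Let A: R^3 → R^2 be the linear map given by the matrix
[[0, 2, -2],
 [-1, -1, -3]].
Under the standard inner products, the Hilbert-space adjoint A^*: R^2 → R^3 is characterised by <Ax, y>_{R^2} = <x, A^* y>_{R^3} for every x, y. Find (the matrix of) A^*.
A^* = A^T =
[[0, -1],
 [2, -1],
 [-2, -3]]

For real matrices with standard dot products, the defining identity <Ax, y> = <x, A^* y> gives (Ax)^T y = x^T (A^*) y, i.e. x^T A^T y = x^T (A^*) y. Since this holds for all x, y, we must have A^* = A^T. Therefore
A^* =
[[0, -1],
 [2, -1],
 [-2, -3]].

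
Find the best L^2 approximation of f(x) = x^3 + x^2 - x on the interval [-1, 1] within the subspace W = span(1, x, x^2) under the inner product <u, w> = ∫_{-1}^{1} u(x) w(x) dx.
g(x) = x^2 - 2*x/5

The best approximation g ∈ W is the orthogonal projection of f onto W. Writing g = a_0 + a_1 x + a_2 x^2, the coefficients solve the normal equations G · a = b where
  G_{ij} = <φ_i, φ_j> and b_i = <f, φ_i>, with φ_0 = 1, φ_1 = x, φ_2 = x^2.
G =
  [2, 0, 2/3]
  [0, 2/3, 0]
  [2/3, 0, 2/5],
b = (2/3, -4/15, 2/5).
Solving gives a_0 = 0, a_1 = -2/5, a_2 = 1, so
  g(x) = x^2 - 2*x/5.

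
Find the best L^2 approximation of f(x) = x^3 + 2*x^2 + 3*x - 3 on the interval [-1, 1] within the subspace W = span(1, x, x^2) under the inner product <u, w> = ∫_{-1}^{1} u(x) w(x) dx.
g(x) = 2*x^2 + 18*x/5 - 3

The best approximation g ∈ W is the orthogonal projection of f onto W. Writing g = a_0 + a_1 x + a_2 x^2, the coefficients solve the normal equations G · a = b where
  G_{ij} = <φ_i, φ_j> and b_i = <f, φ_i>, with φ_0 = 1, φ_1 = x, φ_2 = x^2.
G =
  [2, 0, 2/3]
  [0, 2/3, 0]
  [2/3, 0, 2/5],
b = (-14/3, 12/5, -6/5).
Solving gives a_0 = -3, a_1 = 18/5, a_2 = 2, so
  g(x) = 2*x^2 + 18*x/5 - 3.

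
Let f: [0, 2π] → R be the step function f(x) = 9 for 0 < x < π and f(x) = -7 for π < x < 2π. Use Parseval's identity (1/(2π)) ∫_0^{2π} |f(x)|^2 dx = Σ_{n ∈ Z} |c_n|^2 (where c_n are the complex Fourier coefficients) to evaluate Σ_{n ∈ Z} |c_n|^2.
Σ |c_n|^2 = 65

Parseval equates the L^2 energy of f (normalised by 1/(2π)) with the ℓ^2 sum of its Fourier coefficients: (1/(2π)) ∫_0^{2π} |f|^2 = Σ |c_n|^2.
Compute the left side: (1/(2π)) [∫_0^π 9^2 dx + ∫_π^{2π} (-7)^2 dx] = (1/(2π)) · (81π + 49π) = (81 + 49)/2 = 65.
So Σ_{n ∈ Z} |c_n|^2 = 65.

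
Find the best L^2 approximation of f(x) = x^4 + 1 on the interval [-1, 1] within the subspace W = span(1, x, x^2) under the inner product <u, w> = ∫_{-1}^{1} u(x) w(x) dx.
g(x) = 6*x^2/7 + 32/35

The best approximation g ∈ W is the orthogonal projection of f onto W. Writing g = a_0 + a_1 x + a_2 x^2, the coefficients solve the normal equations G · a = b where
  G_{ij} = <φ_i, φ_j> and b_i = <f, φ_i>, with φ_0 = 1, φ_1 = x, φ_2 = x^2.
G =
  [2, 0, 2/3]
  [0, 2/3, 0]
  [2/3, 0, 2/5],
b = (12/5, 0, 20/21).
Solving gives a_0 = 32/35, a_1 = 0, a_2 = 6/7, so
  g(x) = 6*x^2/7 + 32/35.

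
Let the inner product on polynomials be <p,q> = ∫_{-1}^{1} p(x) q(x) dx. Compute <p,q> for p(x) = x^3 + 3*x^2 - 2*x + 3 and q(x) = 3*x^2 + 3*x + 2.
<p,q> = 114/5

Expand the product: p(x)·q(x) = 3*x^5 + 12*x^4 + 5*x^3 + 9*x^2 + 5*x + 6.
∫_{-1}^{1} of each monomial x^k gives [2/(k+1) if k even, 0 if k odd]. Integrating term-by-term (or equivalently evaluating the antiderivative F(x) = x^6/2 + 12*x^5/5 + 5*x^4/4 + 3*x^3 + 5*x^2/2 + 6*x at the endpoints):
  F(1) − F(−1) = 313/20 − (-143/20) = 114/5.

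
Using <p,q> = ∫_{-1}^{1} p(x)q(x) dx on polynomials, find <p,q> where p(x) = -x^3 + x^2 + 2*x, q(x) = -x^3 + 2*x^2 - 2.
<p,q> = -22/21

Expand the product: p(x)·q(x) = x^6 - 3*x^5 + 6*x^3 - 2*x^2 - 4*x.
∫_{-1}^{1} of each monomial x^k gives [2/(k+1) if k even, 0 if k odd]. Integrating term-by-term (or equivalently evaluating the antiderivative F(x) = x^7/7 - x^6/2 + 3*x^4/2 - 2*x^3/3 - 2*x^2 at the endpoints):
  F(1) − F(−1) = -32/21 − (-10/21) = -22/21.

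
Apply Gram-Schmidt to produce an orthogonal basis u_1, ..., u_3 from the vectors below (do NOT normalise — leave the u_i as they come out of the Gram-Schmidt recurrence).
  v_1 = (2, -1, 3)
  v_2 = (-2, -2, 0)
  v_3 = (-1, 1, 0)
Orthogonal basis:
  u_1 = (2, -1, 3)
  u_2 = (-12/7, -15/7, 3/7)
  u_3 = (-2/3, 2/3, 2/3)

Apply the Gram-Schmidt recurrence
  u_1 = v_1
  u_i = v_i − Σ_{j<i} ((v_i · u_j) / (u_j · u_j)) · u_j.

Step by step this gives:
  u_1 = (2, -1, 3)
  u_2 = (-12/7, -15/7, 3/7)
  u_3 = (-2/3, 2/3, 2/3)

Orthogonality check:
  u_2 · u_1 = 0 (should be 0)
  u_3 · u_1 = 0 (should be 0)
  u_3 · u_2 = 0 (should be 0)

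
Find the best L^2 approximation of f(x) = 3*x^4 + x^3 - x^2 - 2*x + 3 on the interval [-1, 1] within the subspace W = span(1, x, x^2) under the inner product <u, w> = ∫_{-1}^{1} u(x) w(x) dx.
g(x) = 11*x^2/7 - 7*x/5 + 96/35

The best approximation g ∈ W is the orthogonal projection of f onto W. Writing g = a_0 + a_1 x + a_2 x^2, the coefficients solve the normal equations G · a = b where
  G_{ij} = <φ_i, φ_j> and b_i = <f, φ_i>, with φ_0 = 1, φ_1 = x, φ_2 = x^2.
G =
  [2, 0, 2/3]
  [0, 2/3, 0]
  [2/3, 0, 2/5],
b = (98/15, -14/15, 86/35).
Solving gives a_0 = 96/35, a_1 = -7/5, a_2 = 11/7, so
  g(x) = 11*x^2/7 - 7*x/5 + 96/35.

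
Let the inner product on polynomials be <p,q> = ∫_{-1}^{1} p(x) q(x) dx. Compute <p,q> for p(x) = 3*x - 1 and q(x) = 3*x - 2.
<p,q> = 10

Expand the product: p(x)·q(x) = 9*x^2 - 9*x + 2.
∫_{-1}^{1} of each monomial x^k gives [2/(k+1) if k even, 0 if k odd]. Integrating term-by-term (or equivalently evaluating the antiderivative F(x) = 3*x^3 - 9*x^2/2 + 2*x at the endpoints):
  F(1) − F(−1) = 1/2 − (-19/2) = 10.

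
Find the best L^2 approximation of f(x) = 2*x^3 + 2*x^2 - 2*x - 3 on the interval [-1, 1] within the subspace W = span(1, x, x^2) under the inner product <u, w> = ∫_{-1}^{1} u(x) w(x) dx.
g(x) = 2*x^2 - 4*x/5 - 3

The best approximation g ∈ W is the orthogonal projection of f onto W. Writing g = a_0 + a_1 x + a_2 x^2, the coefficients solve the normal equations G · a = b where
  G_{ij} = <φ_i, φ_j> and b_i = <f, φ_i>, with φ_0 = 1, φ_1 = x, φ_2 = x^2.
G =
  [2, 0, 2/3]
  [0, 2/3, 0]
  [2/3, 0, 2/5],
b = (-14/3, -8/15, -6/5).
Solving gives a_0 = -3, a_1 = -4/5, a_2 = 2, so
  g(x) = 2*x^2 - 4*x/5 - 3.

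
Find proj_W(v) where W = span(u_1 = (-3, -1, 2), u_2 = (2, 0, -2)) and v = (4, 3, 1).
proj_W(v) = (10/3, 11/3, 1/3)

Set up U = [u_1 | ... | u_2] ∈ R^(3×2). The projector onto W = col(U) is P = U (U^T U)^(-1) U^T.
Compute U^T U =
  [14, -10]
  [-10, 8],
and U^T v = (-13, 6).
Solve U^T U · c = U^T v for the coefficients: c = (-11/3, -23/6). The projection is proj_W(v) = U c.
Check: (v - proj_W(v)) · u_1 = 0  (should be 0).
Check: (v - proj_W(v)) · u_2 = 0  (should be 0).
Result: proj_W(v) = (10/3, 11/3, 1/3).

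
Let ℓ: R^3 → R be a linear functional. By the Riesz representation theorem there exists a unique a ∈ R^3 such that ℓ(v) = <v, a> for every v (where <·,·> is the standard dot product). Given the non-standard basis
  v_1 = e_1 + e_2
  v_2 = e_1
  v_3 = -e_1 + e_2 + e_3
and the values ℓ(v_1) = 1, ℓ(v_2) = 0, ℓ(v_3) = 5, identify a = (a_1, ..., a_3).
a = (0, 1, 4)

Write a = (a_1, ..., a_3) in the standard basis. For each basis vector v_i, ℓ(v_i) = <v_i, a> is a linear equation in the a_j's. Collect the n equations into a matrix system V a = ℓ, where row i of V is v_i (expressed in the standard basis). Since V is invertible (lower-triangular with 1s on the diagonal, up to permutation), solve by back-substitution:
  V =
[[1, 1, 0],
 [1, 0, 0],
 [-1, 1, 1]]
  V a = (1, 0, 5)
Solving gives a = (0, 1, 4).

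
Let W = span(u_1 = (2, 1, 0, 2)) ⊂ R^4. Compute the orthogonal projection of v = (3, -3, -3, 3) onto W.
proj_W(v) = (2, 1, 0, 2)

Set up U = [u_1 | ... | u_1] ∈ R^(4×1). The projector onto W = col(U) is P = U (U^T U)^(-1) U^T.
Compute U^T U =
  [9],
and U^T v = (9).
Solve U^T U · c = U^T v for the coefficients: c = (1). The projection is proj_W(v) = U c.
Check: (v - proj_W(v)) · u_1 = 0  (should be 0).
Result: proj_W(v) = (2, 1, 0, 2).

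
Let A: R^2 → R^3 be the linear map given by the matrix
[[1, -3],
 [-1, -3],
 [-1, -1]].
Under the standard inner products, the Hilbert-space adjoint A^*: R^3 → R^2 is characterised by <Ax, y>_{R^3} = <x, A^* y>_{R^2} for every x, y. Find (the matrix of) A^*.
A^* = A^T =
[[1, -1, -1],
 [-3, -3, -1]]

For real matrices with standard dot products, the defining identity <Ax, y> = <x, A^* y> gives (Ax)^T y = x^T (A^*) y, i.e. x^T A^T y = x^T (A^*) y. Since this holds for all x, y, we must have A^* = A^T. Therefore
A^* =
[[1, -1, -1],
 [-3, -3, -1]].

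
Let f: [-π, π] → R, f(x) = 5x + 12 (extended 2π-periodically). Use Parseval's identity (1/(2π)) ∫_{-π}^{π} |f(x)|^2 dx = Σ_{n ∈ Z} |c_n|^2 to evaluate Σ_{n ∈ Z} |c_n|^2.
Σ |c_n|^2 = 25π^2/3 + 144

Expand and integrate term by term over [-π, π]:
  ∫ (5x)^2 dx = 25·(2π^3/3); ∫ 2·5·(12)·x dx = 0 (odd integrand); ∫ 12^2 dx = 144·2π.
So (1/(2π)) ∫_{-π}^{π} (5x + 12)^2 dx = 25π^2/3 + 144 = 25π^2/3 + 144.
Parseval ⇒ Σ |c_n|^2 = 25π^2/3 + 144.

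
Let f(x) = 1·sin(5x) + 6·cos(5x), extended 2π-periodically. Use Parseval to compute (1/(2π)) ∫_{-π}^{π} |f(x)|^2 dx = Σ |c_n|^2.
Σ |c_n|^2 = 37/2

Expand |f|^2 and use orthogonality of {sin(nx), cos(mx)} on [-π, π]:
  ∫_{-π}^{π} sin(nx)^2 dx = π, ∫ cos(mx)^2 dx = π, and cross terms integrate to 0.
So ∫_{-π}^{π} f(x)^2 dx = 1^2 · π + 6^2 · π = (1 + 36)π.
Divide by 2π: (1 + 36)/2 = 37/2.
By Parseval, this equals Σ |c_n|^2.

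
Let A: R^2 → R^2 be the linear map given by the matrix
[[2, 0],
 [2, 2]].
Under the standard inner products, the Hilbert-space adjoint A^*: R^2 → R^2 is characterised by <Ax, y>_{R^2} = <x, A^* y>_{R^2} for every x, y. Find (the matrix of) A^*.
A^* = A^T =
[[2, 2],
 [0, 2]]

For real matrices with standard dot products, the defining identity <Ax, y> = <x, A^* y> gives (Ax)^T y = x^T (A^*) y, i.e. x^T A^T y = x^T (A^*) y. Since this holds for all x, y, we must have A^* = A^T. Therefore
A^* =
[[2, 2],
 [0, 2]].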